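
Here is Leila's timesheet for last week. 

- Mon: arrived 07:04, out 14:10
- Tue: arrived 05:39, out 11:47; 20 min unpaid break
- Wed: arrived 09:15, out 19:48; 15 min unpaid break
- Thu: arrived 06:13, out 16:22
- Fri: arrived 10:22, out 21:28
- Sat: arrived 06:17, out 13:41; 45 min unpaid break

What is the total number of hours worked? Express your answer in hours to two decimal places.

Mon: 07:04–14:10 = 7 h 6 min
Tue: 05:39–11:47 = 6 h 8 min; less 20 min break → 5 h 48 min
Wed: 09:15–19:48 = 10 h 33 min; less 15 min break → 10 h 18 min
Thu: 06:13–16:22 = 10 h 9 min
Fri: 10:22–21:28 = 11 h 6 min
Sat: 06:17–13:41 = 7 h 24 min; less 45 min break → 6 h 39 min
Total: 7 h 6 min + 5 h 48 min + 10 h 18 min + 10 h 9 min + 11 h 6 min + 6 h 39 min = 51 h 6 min.

51.10 hours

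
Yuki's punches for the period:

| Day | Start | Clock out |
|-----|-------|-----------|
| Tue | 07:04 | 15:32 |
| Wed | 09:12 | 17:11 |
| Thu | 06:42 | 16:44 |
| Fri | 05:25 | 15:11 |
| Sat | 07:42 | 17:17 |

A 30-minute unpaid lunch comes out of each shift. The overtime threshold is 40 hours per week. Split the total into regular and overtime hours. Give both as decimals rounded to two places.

Regular 40.00 hours, overtime 3.33 hours

Tue: 07:04–15:32 = 8 h 28 min; less 30 min break → 7 h 58 min
Wed: 09:12–17:11 = 7 h 59 min; less 30 min break → 7 h 29 min
Thu: 06:42–16:44 = 10 h 2 min; less 30 min break → 9 h 32 min
Fri: 05:25–15:11 = 9 h 46 min; less 30 min break → 9 h 16 min
Sat: 07:42–17:17 = 9 h 35 min; less 30 min break → 9 h 5 min
Total worked: 43 h 20 min = 43.33 h.
Threshold 40 h → overtime 3 h 20 min, regular 40 h 0 min.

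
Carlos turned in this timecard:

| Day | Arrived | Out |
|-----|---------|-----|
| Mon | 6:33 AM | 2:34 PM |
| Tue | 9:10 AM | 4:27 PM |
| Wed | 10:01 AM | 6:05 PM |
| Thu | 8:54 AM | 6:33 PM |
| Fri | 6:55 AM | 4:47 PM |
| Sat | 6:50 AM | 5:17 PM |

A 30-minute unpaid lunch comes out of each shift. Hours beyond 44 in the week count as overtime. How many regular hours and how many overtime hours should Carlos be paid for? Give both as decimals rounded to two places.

Regular 44.00 hours, overtime 6.33 hours

Mon: 6:33 AM–2:34 PM = 8 h 1 min; less 30 min break → 7 h 31 min
Tue: 9:10 AM–4:27 PM = 7 h 17 min; less 30 min break → 6 h 47 min
Wed: 10:01 AM–6:05 PM = 8 h 4 min; less 30 min break → 7 h 34 min
Thu: 8:54 AM–6:33 PM = 9 h 39 min; less 30 min break → 9 h 9 min
Fri: 6:55 AM–4:47 PM = 9 h 52 min; less 30 min break → 9 h 22 min
Sat: 6:50 AM–5:17 PM = 10 h 27 min; less 30 min break → 9 h 57 min
Total worked: 50 h 20 min = 50.33 h.
Threshold 44 h → overtime 6 h 20 min, regular 44 h 0 min.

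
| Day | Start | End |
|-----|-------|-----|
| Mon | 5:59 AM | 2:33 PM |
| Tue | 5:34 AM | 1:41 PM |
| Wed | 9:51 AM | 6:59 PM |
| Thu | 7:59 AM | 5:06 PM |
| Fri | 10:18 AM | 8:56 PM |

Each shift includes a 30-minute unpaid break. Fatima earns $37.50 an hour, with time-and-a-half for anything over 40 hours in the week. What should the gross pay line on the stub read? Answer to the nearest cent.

$1672.50

Mon: 5:59 AM–2:33 PM = 8 h 34 min; less 30 min break → 8 h 4 min
Tue: 5:34 AM–1:41 PM = 8 h 7 min; less 30 min break → 7 h 37 min
Wed: 9:51 AM–6:59 PM = 9 h 8 min; less 30 min break → 8 h 38 min
Thu: 7:59 AM–5:06 PM = 9 h 7 min; less 30 min break → 8 h 37 min
Fri: 10:18 AM–8:56 PM = 10 h 38 min; less 30 min break → 10 h 8 min
Total worked: 43 h 4 min = 2584 min.
Regular 40 h 0 min = 2400 min at $37.50/h; overtime 3 h 4 min = 184 min at $56.25/h.
Pay = (2400 × $37.50 + 184 × $56.25) ÷ 60 = $1672.50.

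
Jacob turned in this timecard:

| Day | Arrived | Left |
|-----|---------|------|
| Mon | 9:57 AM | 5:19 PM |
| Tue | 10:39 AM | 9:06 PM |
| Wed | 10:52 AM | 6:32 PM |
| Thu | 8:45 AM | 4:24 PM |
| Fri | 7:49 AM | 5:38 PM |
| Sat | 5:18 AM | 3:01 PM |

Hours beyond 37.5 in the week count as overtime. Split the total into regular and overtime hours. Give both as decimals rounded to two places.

Regular 37.50 hours, overtime 15.17 hours

Mon: 9:57 AM–5:19 PM = 7 h 22 min
Tue: 10:39 AM–9:06 PM = 10 h 27 min
Wed: 10:52 AM–6:32 PM = 7 h 40 min
Thu: 8:45 AM–4:24 PM = 7 h 39 min
Fri: 7:49 AM–5:38 PM = 9 h 49 min
Sat: 5:18 AM–3:01 PM = 9 h 43 min
Total worked: 52 h 40 min = 52.67 h.
Threshold 37.5 h → overtime 15 h 10 min, regular 37 h 30 min.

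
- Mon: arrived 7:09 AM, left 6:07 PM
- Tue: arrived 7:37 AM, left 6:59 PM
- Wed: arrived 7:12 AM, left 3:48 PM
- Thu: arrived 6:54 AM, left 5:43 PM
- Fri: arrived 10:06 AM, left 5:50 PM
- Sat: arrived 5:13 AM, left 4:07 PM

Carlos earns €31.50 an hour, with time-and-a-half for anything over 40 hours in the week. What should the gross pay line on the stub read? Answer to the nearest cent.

Mon: 7:09 AM–6:07 PM = 10 h 58 min
Tue: 7:37 AM–6:59 PM = 11 h 22 min
Wed: 7:12 AM–3:48 PM = 8 h 36 min
Thu: 6:54 AM–5:43 PM = 10 h 49 min
Fri: 10:06 AM–5:50 PM = 7 h 44 min
Sat: 5:13 AM–4:07 PM = 10 h 54 min
Total worked: 60 h 23 min = 3623 min.
Regular 40 h 0 min = 2400 min at €31.50/h; overtime 20 h 23 min = 1223 min at €47.25/h.
Pay = (2400 × €31.50 + 1223 × €47.25) ÷ 60 = €2223.11.

€2223.11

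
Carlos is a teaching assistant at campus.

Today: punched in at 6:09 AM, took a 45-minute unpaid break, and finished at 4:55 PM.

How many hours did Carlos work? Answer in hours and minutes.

10 h 1 min

Today: 6:09 AM–4:55 PM = 10 h 46 min; less 45 min break → 10 h 1 min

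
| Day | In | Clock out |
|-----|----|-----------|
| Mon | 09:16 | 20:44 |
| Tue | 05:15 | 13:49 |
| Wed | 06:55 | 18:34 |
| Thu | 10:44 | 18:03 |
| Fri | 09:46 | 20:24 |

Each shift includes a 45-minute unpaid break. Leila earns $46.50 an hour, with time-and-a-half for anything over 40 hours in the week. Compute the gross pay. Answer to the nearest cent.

$2270.36

Mon: 09:16–20:44 = 11 h 28 min; less 45 min break → 10 h 43 min
Tue: 05:15–13:49 = 8 h 34 min; less 45 min break → 7 h 49 min
Wed: 06:55–18:34 = 11 h 39 min; less 45 min break → 10 h 54 min
Thu: 10:44–18:03 = 7 h 19 min; less 45 min break → 6 h 34 min
Fri: 09:46–20:24 = 10 h 38 min; less 45 min break → 9 h 53 min
Total worked: 45 h 53 min = 2753 min.
Regular 40 h 0 min = 2400 min at $46.50/h; overtime 5 h 53 min = 353 min at $69.75/h.
Pay = (2400 × $46.50 + 353 × $69.75) ÷ 60 = $2270.36.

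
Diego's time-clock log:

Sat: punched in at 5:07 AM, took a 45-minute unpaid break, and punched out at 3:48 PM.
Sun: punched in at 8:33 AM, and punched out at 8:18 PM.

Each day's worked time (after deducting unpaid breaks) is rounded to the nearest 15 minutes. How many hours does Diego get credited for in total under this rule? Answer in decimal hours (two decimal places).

21.75 hours

Sat: 5:07 AM–3:48 PM = 10 h 41 min − 45 min = 9 h 56 min → rounds to 10 h 0 min
Sun: 8:33 AM–8:18 PM = 11 h 45 min → rounds to 11 h 45 min
Total credited: 21 h 45 min.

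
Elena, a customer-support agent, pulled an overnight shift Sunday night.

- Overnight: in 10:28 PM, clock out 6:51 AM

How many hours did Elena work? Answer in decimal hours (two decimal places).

Overnight: 10:28 PM → midnight = 1 h 32 min; midnight → 6:51 AM = 6 h 51 min; span 8 h 23 min

8.38 hours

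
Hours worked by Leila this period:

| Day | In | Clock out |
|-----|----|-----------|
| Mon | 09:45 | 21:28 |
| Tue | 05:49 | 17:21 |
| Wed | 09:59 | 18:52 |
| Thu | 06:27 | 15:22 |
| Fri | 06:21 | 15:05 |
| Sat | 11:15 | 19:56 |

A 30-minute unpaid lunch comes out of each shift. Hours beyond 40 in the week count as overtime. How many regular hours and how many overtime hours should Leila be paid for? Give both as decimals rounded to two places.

Mon: 09:45–21:28 = 11 h 43 min; less 30 min break → 11 h 13 min
Tue: 05:49–17:21 = 11 h 32 min; less 30 min break → 11 h 2 min
Wed: 09:59–18:52 = 8 h 53 min; less 30 min break → 8 h 23 min
Thu: 06:27–15:22 = 8 h 55 min; less 30 min break → 8 h 25 min
Fri: 06:21–15:05 = 8 h 44 min; less 30 min break → 8 h 14 min
Sat: 11:15–19:56 = 8 h 41 min; less 30 min break → 8 h 11 min
Total worked: 55 h 28 min = 55.47 h.
Threshold 40 h → overtime 15 h 28 min, regular 40 h 0 min.

Regular 40.00 hours, overtime 15.47 hours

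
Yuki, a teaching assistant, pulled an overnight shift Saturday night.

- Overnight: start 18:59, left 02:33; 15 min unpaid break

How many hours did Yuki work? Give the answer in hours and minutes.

Overnight: 18:59 → midnight = 5 h 1 min; midnight → 02:33 = 2 h 33 min; span 7 h 34 min; less 15 min break → 7 h 19 min

7 h 19 min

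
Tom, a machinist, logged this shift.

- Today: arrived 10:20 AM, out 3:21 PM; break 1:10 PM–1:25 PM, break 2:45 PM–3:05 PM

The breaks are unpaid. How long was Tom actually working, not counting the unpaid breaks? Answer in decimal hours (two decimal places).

Today: 10:20 AM–3:21 PM = 5 h 1 min; less 35 min break → 4 h 26 min

4.43 hours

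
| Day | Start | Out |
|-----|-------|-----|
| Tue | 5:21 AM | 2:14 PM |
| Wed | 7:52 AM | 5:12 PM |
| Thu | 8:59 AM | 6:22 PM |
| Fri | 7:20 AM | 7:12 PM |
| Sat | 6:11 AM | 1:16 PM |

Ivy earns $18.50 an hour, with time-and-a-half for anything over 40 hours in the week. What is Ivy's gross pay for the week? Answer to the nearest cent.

Tue: 5:21 AM–2:14 PM = 8 h 53 min
Wed: 7:52 AM–5:12 PM = 9 h 20 min
Thu: 8:59 AM–6:22 PM = 9 h 23 min
Fri: 7:20 AM–7:12 PM = 11 h 52 min
Sat: 6:11 AM–1:16 PM = 7 h 5 min
Total worked: 46 h 33 min = 2793 min.
Regular 40 h 0 min = 2400 min at $18.50/h; overtime 6 h 33 min = 393 min at $27.75/h.
Pay = (2400 × $18.50 + 393 × $27.75) ÷ 60 = $921.76.

$921.76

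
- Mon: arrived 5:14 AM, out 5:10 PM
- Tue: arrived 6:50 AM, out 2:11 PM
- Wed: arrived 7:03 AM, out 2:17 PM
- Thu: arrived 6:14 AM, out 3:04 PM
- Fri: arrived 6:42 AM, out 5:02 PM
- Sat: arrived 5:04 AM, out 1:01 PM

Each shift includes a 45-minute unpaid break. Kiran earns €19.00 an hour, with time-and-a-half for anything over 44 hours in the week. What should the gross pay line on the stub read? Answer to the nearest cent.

Mon: 5:14 AM–5:10 PM = 11 h 56 min; less 45 min break → 11 h 11 min
Tue: 6:50 AM–2:11 PM = 7 h 21 min; less 45 min break → 6 h 36 min
Wed: 7:03 AM–2:17 PM = 7 h 14 min; less 45 min break → 6 h 29 min
Thu: 6:14 AM–3:04 PM = 8 h 50 min; less 45 min break → 8 h 5 min
Fri: 6:42 AM–5:02 PM = 10 h 20 min; less 45 min break → 9 h 35 min
Sat: 5:04 AM–1:01 PM = 7 h 57 min; less 45 min break → 7 h 12 min
Total worked: 49 h 8 min = 2948 min.
Regular 44 h 0 min = 2640 min at €19.00/h; overtime 5 h 8 min = 308 min at €28.50/h.
Pay = (2640 × €19.00 + 308 × €28.50) ÷ 60 = €982.30.

€982.30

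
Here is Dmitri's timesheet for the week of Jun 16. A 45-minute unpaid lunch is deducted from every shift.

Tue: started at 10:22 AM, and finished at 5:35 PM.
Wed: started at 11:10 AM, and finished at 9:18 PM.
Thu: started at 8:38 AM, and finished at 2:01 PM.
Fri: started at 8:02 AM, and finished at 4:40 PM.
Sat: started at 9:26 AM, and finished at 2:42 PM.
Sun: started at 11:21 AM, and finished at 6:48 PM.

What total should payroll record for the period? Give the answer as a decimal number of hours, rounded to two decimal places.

39.58 hours

Tue: 10:22 AM–5:35 PM = 7 h 13 min; less 45 min break → 6 h 28 min
Wed: 11:10 AM–9:18 PM = 10 h 8 min; less 45 min break → 9 h 23 min
Thu: 8:38 AM–2:01 PM = 5 h 23 min; less 45 min break → 4 h 38 min
Fri: 8:02 AM–4:40 PM = 8 h 38 min; less 45 min break → 7 h 53 min
Sat: 9:26 AM–2:42 PM = 5 h 16 min; less 45 min break → 4 h 31 min
Sun: 11:21 AM–6:48 PM = 7 h 27 min; less 45 min break → 6 h 42 min
Total: 6 h 28 min + 9 h 23 min + 4 h 38 min + 7 h 53 min + 4 h 31 min + 6 h 42 min = 39 h 35 min.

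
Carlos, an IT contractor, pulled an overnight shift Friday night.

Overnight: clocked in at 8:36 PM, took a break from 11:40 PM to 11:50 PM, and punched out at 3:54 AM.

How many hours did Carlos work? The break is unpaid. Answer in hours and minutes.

7 h 8 min

Overnight: 8:36 PM → midnight = 3 h 24 min; midnight → 3:54 AM = 3 h 54 min; span 7 h 18 min; less 10 min break → 7 h 8 min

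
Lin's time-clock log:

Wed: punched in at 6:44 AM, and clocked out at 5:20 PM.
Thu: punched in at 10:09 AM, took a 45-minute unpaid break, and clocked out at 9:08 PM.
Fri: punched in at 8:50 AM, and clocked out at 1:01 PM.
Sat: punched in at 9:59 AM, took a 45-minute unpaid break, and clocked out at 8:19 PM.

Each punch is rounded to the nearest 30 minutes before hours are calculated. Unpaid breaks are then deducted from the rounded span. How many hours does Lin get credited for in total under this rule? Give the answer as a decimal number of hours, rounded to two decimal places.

35.00 hours

Wed: in 6:44 AM→6:30 AM, out 5:20 PM→5:30 PM; 11 h 0 min
Thu: in 10:09 AM→10:00 AM, out 9:08 PM→9:00 PM; 11 h 0 min − 45 min = 10 h 15 min
Fri: in 8:50 AM→9:00 AM, out 1:01 PM→1:00 PM; 4 h 0 min
Sat: in 9:59 AM→10:00 AM, out 8:19 PM→8:30 PM; 10 h 30 min − 45 min = 9 h 45 min
Total credited: 35 h 0 min.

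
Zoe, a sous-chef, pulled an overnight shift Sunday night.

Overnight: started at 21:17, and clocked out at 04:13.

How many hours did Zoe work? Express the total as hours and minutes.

6 h 56 min

Overnight: 21:17 → midnight = 2 h 43 min; midnight → 04:13 = 4 h 13 min; span 6 h 56 min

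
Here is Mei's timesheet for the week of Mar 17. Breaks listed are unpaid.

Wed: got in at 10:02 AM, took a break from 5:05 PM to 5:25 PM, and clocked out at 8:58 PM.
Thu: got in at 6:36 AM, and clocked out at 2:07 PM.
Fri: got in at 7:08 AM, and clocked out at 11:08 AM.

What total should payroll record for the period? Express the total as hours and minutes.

22 h 7 min

Wed: 10:02 AM–8:58 PM = 10 h 56 min; less 20 min break → 10 h 36 min
Thu: 6:36 AM–2:07 PM = 7 h 31 min
Fri: 7:08 AM–11:08 AM = 4 h 0 min
Total: 10 h 36 min + 7 h 31 min + 4 h 0 min = 22 h 7 min.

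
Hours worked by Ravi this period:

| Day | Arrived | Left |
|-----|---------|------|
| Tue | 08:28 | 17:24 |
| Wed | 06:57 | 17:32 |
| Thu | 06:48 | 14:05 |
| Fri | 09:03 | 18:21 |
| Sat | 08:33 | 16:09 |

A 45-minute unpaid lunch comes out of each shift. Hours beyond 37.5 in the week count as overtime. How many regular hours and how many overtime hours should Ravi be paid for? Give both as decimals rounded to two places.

Tue: 08:28–17:24 = 8 h 56 min; less 45 min break → 8 h 11 min
Wed: 06:57–17:32 = 10 h 35 min; less 45 min break → 9 h 50 min
Thu: 06:48–14:05 = 7 h 17 min; less 45 min break → 6 h 32 min
Fri: 09:03–18:21 = 9 h 18 min; less 45 min break → 8 h 33 min
Sat: 08:33–16:09 = 7 h 36 min; less 45 min break → 6 h 51 min
Total worked: 39 h 57 min = 39.95 h.
Threshold 37.5 h → overtime 2 h 27 min, regular 37 h 30 min.

Regular 37.50 hours, overtime 2.45 hours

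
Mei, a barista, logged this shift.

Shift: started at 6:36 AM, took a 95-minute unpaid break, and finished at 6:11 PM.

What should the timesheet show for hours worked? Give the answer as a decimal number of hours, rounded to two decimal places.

10.00 hours

Shift: 6:36 AM–6:11 PM = 11 h 35 min; less 95 min break → 10 h 0 min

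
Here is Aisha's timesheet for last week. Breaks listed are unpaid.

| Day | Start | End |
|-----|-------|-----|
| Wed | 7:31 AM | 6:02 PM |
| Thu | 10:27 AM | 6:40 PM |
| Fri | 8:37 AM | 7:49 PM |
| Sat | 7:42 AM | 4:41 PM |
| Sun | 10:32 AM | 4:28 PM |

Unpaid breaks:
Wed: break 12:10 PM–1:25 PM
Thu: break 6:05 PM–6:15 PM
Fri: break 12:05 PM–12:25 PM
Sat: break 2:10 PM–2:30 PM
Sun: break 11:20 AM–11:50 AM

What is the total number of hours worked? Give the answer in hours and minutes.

42 h 16 min

Wed: 7:31 AM–6:02 PM = 10 h 31 min; less 75 min break → 9 h 16 min
Thu: 10:27 AM–6:40 PM = 8 h 13 min; less 10 min break → 8 h 3 min
Fri: 8:37 AM–7:49 PM = 11 h 12 min; less 20 min break → 10 h 52 min
Sat: 7:42 AM–4:41 PM = 8 h 59 min; less 20 min break → 8 h 39 min
Sun: 10:32 AM–4:28 PM = 5 h 56 min; less 30 min break → 5 h 26 min
Total: 9 h 16 min + 8 h 3 min + 10 h 52 min + 8 h 39 min + 5 h 26 min = 42 h 16 min.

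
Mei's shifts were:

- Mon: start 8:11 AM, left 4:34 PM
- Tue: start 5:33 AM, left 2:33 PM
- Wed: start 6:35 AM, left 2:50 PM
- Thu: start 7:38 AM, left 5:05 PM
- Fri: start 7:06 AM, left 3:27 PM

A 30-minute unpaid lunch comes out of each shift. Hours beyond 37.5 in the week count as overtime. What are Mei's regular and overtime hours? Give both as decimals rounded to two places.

Mon: 8:11 AM–4:34 PM = 8 h 23 min; less 30 min break → 7 h 53 min
Tue: 5:33 AM–2:33 PM = 9 h 0 min; less 30 min break → 8 h 30 min
Wed: 6:35 AM–2:50 PM = 8 h 15 min; less 30 min break → 7 h 45 min
Thu: 7:38 AM–5:05 PM = 9 h 27 min; less 30 min break → 8 h 57 min
Fri: 7:06 AM–3:27 PM = 8 h 21 min; less 30 min break → 7 h 51 min
Total worked: 40 h 56 min = 40.93 h.
Threshold 37.5 h → overtime 3 h 26 min, regular 37 h 30 min.

Regular 37.50 hours, overtime 3.43 hours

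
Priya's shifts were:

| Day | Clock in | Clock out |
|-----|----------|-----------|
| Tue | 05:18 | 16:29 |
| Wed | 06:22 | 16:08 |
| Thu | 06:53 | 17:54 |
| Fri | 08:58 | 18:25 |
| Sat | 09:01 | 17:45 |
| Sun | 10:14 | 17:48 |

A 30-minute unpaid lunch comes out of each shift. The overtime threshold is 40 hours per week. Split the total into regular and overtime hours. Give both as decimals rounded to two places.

Tue: 05:18–16:29 = 11 h 11 min; less 30 min break → 10 h 41 min
Wed: 06:22–16:08 = 9 h 46 min; less 30 min break → 9 h 16 min
Thu: 06:53–17:54 = 11 h 1 min; less 30 min break → 10 h 31 min
Fri: 08:58–18:25 = 9 h 27 min; less 30 min break → 8 h 57 min
Sat: 09:01–17:45 = 8 h 44 min; less 30 min break → 8 h 14 min
Sun: 10:14–17:48 = 7 h 34 min; less 30 min break → 7 h 4 min
Total worked: 54 h 43 min = 54.72 h.
Threshold 40 h → overtime 14 h 43 min, regular 40 h 0 min.

Regular 40.00 hours, overtime 14.72 hours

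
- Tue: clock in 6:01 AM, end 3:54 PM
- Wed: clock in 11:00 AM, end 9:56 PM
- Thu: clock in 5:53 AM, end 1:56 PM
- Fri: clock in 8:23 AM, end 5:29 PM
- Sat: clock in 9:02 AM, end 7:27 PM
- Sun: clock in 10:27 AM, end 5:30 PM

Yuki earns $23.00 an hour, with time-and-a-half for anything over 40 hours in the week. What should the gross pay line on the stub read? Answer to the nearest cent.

Tue: 6:01 AM–3:54 PM = 9 h 53 min
Wed: 11:00 AM–9:56 PM = 10 h 56 min
Thu: 5:53 AM–1:56 PM = 8 h 3 min
Fri: 8:23 AM–5:29 PM = 9 h 6 min
Sat: 9:02 AM–7:27 PM = 10 h 25 min
Sun: 10:27 AM–5:30 PM = 7 h 3 min
Total worked: 55 h 26 min = 3326 min.
Regular 40 h 0 min = 2400 min at $23.00/h; overtime 15 h 26 min = 926 min at $34.50/h.
Pay = (2400 × $23.00 + 926 × $34.50) ÷ 60 = $1452.45.

$1452.45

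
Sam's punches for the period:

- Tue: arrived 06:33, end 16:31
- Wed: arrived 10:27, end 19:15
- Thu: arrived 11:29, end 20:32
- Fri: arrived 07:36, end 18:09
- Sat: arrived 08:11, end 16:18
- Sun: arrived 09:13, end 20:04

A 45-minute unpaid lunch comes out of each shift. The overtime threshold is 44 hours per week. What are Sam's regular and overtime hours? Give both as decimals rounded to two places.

Tue: 06:33–16:31 = 9 h 58 min; less 45 min break → 9 h 13 min
Wed: 10:27–19:15 = 8 h 48 min; less 45 min break → 8 h 3 min
Thu: 11:29–20:32 = 9 h 3 min; less 45 min break → 8 h 18 min
Fri: 07:36–18:09 = 10 h 33 min; less 45 min break → 9 h 48 min
Sat: 08:11–16:18 = 8 h 7 min; less 45 min break → 7 h 22 min
Sun: 09:13–20:04 = 10 h 51 min; less 45 min break → 10 h 6 min
Total worked: 52 h 50 min = 52.83 h.
Threshold 44 h → overtime 8 h 50 min, regular 44 h 0 min.

Regular 44.00 hours, overtime 8.83 hours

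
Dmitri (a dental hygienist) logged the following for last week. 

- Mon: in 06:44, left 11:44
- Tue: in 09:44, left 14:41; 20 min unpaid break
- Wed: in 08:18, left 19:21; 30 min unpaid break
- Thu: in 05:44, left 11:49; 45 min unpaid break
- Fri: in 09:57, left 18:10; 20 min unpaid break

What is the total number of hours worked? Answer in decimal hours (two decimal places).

Mon: 06:44–11:44 = 5 h 0 min
Tue: 09:44–14:41 = 4 h 57 min; less 20 min break → 4 h 37 min
Wed: 08:18–19:21 = 11 h 3 min; less 30 min break → 10 h 33 min
Thu: 05:44–11:49 = 6 h 5 min; less 45 min break → 5 h 20 min
Fri: 09:57–18:10 = 8 h 13 min; less 20 min break → 7 h 53 min
Total: 5 h 0 min + 4 h 37 min + 10 h 33 min + 5 h 20 min + 7 h 53 min = 33 h 23 min.

33.38 hours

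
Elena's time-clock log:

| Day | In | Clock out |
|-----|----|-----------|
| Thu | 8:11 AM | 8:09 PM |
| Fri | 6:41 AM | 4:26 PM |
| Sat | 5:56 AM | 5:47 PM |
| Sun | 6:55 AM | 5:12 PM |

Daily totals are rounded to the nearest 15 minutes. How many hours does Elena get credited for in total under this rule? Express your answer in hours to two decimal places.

Thu: 8:11 AM–8:09 PM = 11 h 58 min → rounds to 12 h 0 min
Fri: 6:41 AM–4:26 PM = 9 h 45 min → rounds to 9 h 45 min
Sat: 5:56 AM–5:47 PM = 11 h 51 min → rounds to 11 h 45 min
Sun: 6:55 AM–5:12 PM = 10 h 17 min → rounds to 10 h 15 min
Total credited: 43 h 45 min.

43.75 hours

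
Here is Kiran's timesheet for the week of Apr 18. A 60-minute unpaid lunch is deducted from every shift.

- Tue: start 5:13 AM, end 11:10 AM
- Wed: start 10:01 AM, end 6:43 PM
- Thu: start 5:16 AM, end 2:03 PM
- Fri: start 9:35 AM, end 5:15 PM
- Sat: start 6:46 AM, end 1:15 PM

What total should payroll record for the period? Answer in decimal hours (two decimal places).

32.58 hours

Tue: 5:13 AM–11:10 AM = 5 h 57 min; less 60 min break → 4 h 57 min
Wed: 10:01 AM–6:43 PM = 8 h 42 min; less 60 min break → 7 h 42 min
Thu: 5:16 AM–2:03 PM = 8 h 47 min; less 60 min break → 7 h 47 min
Fri: 9:35 AM–5:15 PM = 7 h 40 min; less 60 min break → 6 h 40 min
Sat: 6:46 AM–1:15 PM = 6 h 29 min; less 60 min break → 5 h 29 min
Total: 4 h 57 min + 7 h 42 min + 7 h 47 min + 6 h 40 min + 5 h 29 min = 32 h 35 min.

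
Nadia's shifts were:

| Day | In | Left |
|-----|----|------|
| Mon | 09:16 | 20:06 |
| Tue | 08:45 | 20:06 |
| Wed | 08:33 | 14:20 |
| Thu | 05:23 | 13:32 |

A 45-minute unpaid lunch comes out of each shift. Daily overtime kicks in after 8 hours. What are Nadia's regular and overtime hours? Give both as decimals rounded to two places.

Mon: 09:16–20:06 = 10 h 50 min; less 45 min break → 10 h 5 min
Tue: 08:45–20:06 = 11 h 21 min; less 45 min break → 10 h 36 min
Wed: 08:33–14:20 = 5 h 47 min; less 45 min break → 5 h 2 min
Thu: 05:23–13:32 = 8 h 9 min; less 45 min break → 7 h 24 min
Mon reg 8 h 0 min / OT 2 h 5 min; Tue reg 8 h 0 min / OT 2 h 36 min; Wed reg 5 h 2 min / OT 0 h 0 min; Thu reg 7 h 24 min / OT 0 h 0 min.
Totals: regular 28 h 26 min, overtime 4 h 41 min.

Regular 28.43 hours, overtime 4.68 hours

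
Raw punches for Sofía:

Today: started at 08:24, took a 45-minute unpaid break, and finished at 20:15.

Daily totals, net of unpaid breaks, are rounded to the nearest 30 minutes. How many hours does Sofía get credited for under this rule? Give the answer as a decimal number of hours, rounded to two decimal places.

11.00 hours

Today: 08:24–20:15 = 11 h 51 min − 45 min = 11 h 6 min → rounds to 11 h 0 min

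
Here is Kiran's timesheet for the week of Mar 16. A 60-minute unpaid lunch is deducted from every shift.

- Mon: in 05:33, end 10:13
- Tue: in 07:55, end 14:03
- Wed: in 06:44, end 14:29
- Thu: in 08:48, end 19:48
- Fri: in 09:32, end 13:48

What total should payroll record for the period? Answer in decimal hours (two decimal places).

Mon: 05:33–10:13 = 4 h 40 min; less 60 min break → 3 h 40 min
Tue: 07:55–14:03 = 6 h 8 min; less 60 min break → 5 h 8 min
Wed: 06:44–14:29 = 7 h 45 min; less 60 min break → 6 h 45 min
Thu: 08:48–19:48 = 11 h 0 min; less 60 min break → 10 h 0 min
Fri: 09:32–13:48 = 4 h 16 min; less 60 min break → 3 h 16 min
Total: 3 h 40 min + 5 h 8 min + 6 h 45 min + 10 h 0 min + 3 h 16 min = 28 h 49 min.

28.82 hours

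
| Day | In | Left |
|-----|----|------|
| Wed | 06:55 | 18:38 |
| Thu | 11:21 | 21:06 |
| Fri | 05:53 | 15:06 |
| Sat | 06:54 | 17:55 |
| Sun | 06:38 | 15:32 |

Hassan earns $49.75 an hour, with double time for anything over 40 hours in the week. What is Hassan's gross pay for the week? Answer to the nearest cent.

$3044.70

Wed: 06:55–18:38 = 11 h 43 min
Thu: 11:21–21:06 = 9 h 45 min
Fri: 05:53–15:06 = 9 h 13 min
Sat: 06:54–17:55 = 11 h 1 min
Sun: 06:38–15:32 = 8 h 54 min
Total worked: 50 h 36 min = 3036 min.
Regular 40 h 0 min = 2400 min at $49.75/h; overtime 10 h 36 min = 636 min at $99.50/h.
Pay = (2400 × $49.75 + 636 × $99.50) ÷ 60 = $3044.70.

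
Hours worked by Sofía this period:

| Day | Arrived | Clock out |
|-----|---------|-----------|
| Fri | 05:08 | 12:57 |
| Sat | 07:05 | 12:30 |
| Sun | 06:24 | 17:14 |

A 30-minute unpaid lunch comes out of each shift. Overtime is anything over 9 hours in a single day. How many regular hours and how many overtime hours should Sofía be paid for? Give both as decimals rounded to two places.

Fri: 05:08–12:57 = 7 h 49 min; less 30 min break → 7 h 19 min
Sat: 07:05–12:30 = 5 h 25 min; less 30 min break → 4 h 55 min
Sun: 06:24–17:14 = 10 h 50 min; less 30 min break → 10 h 20 min
Fri reg 7 h 19 min / OT 0 h 0 min; Sat reg 4 h 55 min / OT 0 h 0 min; Sun reg 9 h 0 min / OT 1 h 20 min.
Totals: regular 21 h 14 min, overtime 1 h 20 min.

Regular 21.23 hours, overtime 1.33 hours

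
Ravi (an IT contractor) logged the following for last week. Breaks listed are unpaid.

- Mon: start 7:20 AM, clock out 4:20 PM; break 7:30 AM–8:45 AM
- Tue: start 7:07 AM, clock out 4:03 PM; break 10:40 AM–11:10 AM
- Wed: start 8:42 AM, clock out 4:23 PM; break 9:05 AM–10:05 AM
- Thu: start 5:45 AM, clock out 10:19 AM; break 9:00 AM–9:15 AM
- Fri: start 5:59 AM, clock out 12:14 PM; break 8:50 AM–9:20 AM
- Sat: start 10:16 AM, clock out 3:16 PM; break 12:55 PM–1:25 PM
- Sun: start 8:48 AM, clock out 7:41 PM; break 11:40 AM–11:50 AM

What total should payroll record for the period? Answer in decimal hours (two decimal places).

Mon: 7:20 AM–4:20 PM = 9 h 0 min; less 75 min break → 7 h 45 min
Tue: 7:07 AM–4:03 PM = 8 h 56 min; less 30 min break → 8 h 26 min
Wed: 8:42 AM–4:23 PM = 7 h 41 min; less 60 min break → 6 h 41 min
Thu: 5:45 AM–10:19 AM = 4 h 34 min; less 15 min break → 4 h 19 min
Fri: 5:59 AM–12:14 PM = 6 h 15 min; less 30 min break → 5 h 45 min
Sat: 10:16 AM–3:16 PM = 5 h 0 min; less 30 min break → 4 h 30 min
Sun: 8:48 AM–7:41 PM = 10 h 53 min; less 10 min break → 10 h 43 min
Total: 7 h 45 min + 8 h 26 min + 6 h 41 min + 4 h 19 min + 5 h 45 min + 4 h 30 min + 10 h 43 min = 48 h 9 min.

48.15 hours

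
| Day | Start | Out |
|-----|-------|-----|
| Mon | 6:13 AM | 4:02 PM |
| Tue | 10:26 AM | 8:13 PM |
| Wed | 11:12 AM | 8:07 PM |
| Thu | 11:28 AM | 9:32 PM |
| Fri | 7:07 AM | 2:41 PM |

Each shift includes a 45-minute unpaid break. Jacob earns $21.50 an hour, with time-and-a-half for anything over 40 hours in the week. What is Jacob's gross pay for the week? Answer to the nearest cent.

$937.40

Mon: 6:13 AM–4:02 PM = 9 h 49 min; less 45 min break → 9 h 4 min
Tue: 10:26 AM–8:13 PM = 9 h 47 min; less 45 min break → 9 h 2 min
Wed: 11:12 AM–8:07 PM = 8 h 55 min; less 45 min break → 8 h 10 min
Thu: 11:28 AM–9:32 PM = 10 h 4 min; less 45 min break → 9 h 19 min
Fri: 7:07 AM–2:41 PM = 7 h 34 min; less 45 min break → 6 h 49 min
Total worked: 42 h 24 min = 2544 min.
Regular 40 h 0 min = 2400 min at $21.50/h; overtime 2 h 24 min = 144 min at $32.25/h.
Pay = (2400 × $21.50 + 144 × $32.25) ÷ 60 = $937.40.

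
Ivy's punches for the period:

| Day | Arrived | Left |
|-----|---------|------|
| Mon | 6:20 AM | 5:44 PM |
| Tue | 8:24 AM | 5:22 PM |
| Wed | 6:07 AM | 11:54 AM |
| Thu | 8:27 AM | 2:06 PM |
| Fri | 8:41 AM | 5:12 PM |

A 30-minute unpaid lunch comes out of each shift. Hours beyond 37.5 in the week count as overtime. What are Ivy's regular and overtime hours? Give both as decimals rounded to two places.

Regular 37.50 hours, overtime 0.32 hours

Mon: 6:20 AM–5:44 PM = 11 h 24 min; less 30 min break → 10 h 54 min
Tue: 8:24 AM–5:22 PM = 8 h 58 min; less 30 min break → 8 h 28 min
Wed: 6:07 AM–11:54 AM = 5 h 47 min; less 30 min break → 5 h 17 min
Thu: 8:27 AM–2:06 PM = 5 h 39 min; less 30 min break → 5 h 9 min
Fri: 8:41 AM–5:12 PM = 8 h 31 min; less 30 min break → 8 h 1 min
Total worked: 37 h 49 min = 37.82 h.
Threshold 37.5 h → overtime 0 h 19 min, regular 37 h 30 min.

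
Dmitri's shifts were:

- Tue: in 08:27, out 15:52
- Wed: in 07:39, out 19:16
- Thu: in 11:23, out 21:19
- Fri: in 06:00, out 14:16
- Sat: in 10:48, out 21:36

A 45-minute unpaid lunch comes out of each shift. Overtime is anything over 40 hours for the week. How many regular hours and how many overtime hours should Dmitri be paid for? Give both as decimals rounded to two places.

Tue: 08:27–15:52 = 7 h 25 min; less 45 min break → 6 h 40 min
Wed: 07:39–19:16 = 11 h 37 min; less 45 min break → 10 h 52 min
Thu: 11:23–21:19 = 9 h 56 min; less 45 min break → 9 h 11 min
Fri: 06:00–14:16 = 8 h 16 min; less 45 min break → 7 h 31 min
Sat: 10:48–21:36 = 10 h 48 min; less 45 min break → 10 h 3 min
Total worked: 44 h 17 min = 44.28 h.
Threshold 40 h → overtime 4 h 17 min, regular 40 h 0 min.

Regular 40.00 hours, overtime 4.28 hours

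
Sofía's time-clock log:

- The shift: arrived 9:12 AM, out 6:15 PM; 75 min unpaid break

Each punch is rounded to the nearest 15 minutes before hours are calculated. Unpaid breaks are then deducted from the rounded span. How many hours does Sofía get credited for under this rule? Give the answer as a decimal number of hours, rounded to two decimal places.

The shift: in 9:12 AM→9:15 AM, out 6:15 PM→6:15 PM; 9 h 0 min − 75 min = 7 h 45 min

7.75 hours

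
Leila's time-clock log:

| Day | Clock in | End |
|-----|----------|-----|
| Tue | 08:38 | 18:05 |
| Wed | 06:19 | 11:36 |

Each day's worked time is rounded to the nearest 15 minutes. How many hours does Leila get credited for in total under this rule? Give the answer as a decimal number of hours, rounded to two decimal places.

14.75 hours

Tue: 08:38–18:05 = 9 h 27 min → rounds to 9 h 30 min
Wed: 06:19–11:36 = 5 h 17 min → rounds to 5 h 15 min
Total credited: 14 h 45 min.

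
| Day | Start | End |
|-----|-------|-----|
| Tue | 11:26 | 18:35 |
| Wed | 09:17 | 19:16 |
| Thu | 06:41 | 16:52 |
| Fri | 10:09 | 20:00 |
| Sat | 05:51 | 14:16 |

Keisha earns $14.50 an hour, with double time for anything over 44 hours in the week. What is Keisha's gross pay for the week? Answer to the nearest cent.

$683.92

Tue: 11:26–18:35 = 7 h 9 min
Wed: 09:17–19:16 = 9 h 59 min
Thu: 06:41–16:52 = 10 h 11 min
Fri: 10:09–20:00 = 9 h 51 min
Sat: 05:51–14:16 = 8 h 25 min
Total worked: 45 h 35 min = 2735 min.
Regular 44 h 0 min = 2640 min at $14.50/h; overtime 1 h 35 min = 95 min at $29.00/h.
Pay = (2640 × $14.50 + 95 × $29.00) ÷ 60 = $683.92.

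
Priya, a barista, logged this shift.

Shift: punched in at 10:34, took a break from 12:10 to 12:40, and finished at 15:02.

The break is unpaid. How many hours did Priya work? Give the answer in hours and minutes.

Shift: 10:34–15:02 = 4 h 28 min; less 30 min break → 3 h 58 min

3 h 58 min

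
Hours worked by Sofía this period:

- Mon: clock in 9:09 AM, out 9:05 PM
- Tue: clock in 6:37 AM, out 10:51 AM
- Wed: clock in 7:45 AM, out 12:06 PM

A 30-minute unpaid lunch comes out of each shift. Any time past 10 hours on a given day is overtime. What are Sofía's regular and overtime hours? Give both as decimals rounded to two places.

Mon: 9:09 AM–9:05 PM = 11 h 56 min; less 30 min break → 11 h 26 min
Tue: 6:37 AM–10:51 AM = 4 h 14 min; less 30 min break → 3 h 44 min
Wed: 7:45 AM–12:06 PM = 4 h 21 min; less 30 min break → 3 h 51 min
Mon reg 10 h 0 min / OT 1 h 26 min; Tue reg 3 h 44 min / OT 0 h 0 min; Wed reg 3 h 51 min / OT 0 h 0 min.
Totals: regular 17 h 35 min, overtime 1 h 26 min.

Regular 17.58 hours, overtime 1.43 hours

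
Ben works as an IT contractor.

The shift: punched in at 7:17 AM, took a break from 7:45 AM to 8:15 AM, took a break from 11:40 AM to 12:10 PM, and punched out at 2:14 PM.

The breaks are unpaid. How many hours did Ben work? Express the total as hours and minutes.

The shift: 7:17 AM–2:14 PM = 6 h 57 min; less 60 min break → 5 h 57 min

5 h 57 min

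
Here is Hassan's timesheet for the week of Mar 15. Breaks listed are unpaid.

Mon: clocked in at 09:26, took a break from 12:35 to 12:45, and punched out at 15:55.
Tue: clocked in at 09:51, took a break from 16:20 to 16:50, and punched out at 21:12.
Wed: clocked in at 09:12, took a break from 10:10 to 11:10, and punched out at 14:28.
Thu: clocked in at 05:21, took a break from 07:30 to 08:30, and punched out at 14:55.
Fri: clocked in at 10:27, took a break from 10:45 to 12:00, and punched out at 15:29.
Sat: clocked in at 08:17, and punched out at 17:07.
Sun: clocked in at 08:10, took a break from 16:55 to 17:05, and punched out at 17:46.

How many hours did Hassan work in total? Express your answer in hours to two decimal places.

52.05 hours

Mon: 09:26–15:55 = 6 h 29 min; less 10 min break → 6 h 19 min
Tue: 09:51–21:12 = 11 h 21 min; less 30 min break → 10 h 51 min
Wed: 09:12–14:28 = 5 h 16 min; less 60 min break → 4 h 16 min
Thu: 05:21–14:55 = 9 h 34 min; less 60 min break → 8 h 34 min
Fri: 10:27–15:29 = 5 h 2 min; less 75 min break → 3 h 47 min
Sat: 08:17–17:07 = 8 h 50 min
Sun: 08:10–17:46 = 9 h 36 min; less 10 min break → 9 h 26 min
Total: 6 h 19 min + 10 h 51 min + 4 h 16 min + 8 h 34 min + 3 h 47 min + 8 h 50 min + 9 h 26 min = 52 h 3 min.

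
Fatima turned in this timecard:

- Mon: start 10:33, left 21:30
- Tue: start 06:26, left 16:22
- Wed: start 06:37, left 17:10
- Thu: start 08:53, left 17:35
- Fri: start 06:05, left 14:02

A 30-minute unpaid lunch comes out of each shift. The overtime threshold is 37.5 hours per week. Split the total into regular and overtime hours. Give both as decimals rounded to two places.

Regular 37.50 hours, overtime 8.08 hours

Mon: 10:33–21:30 = 10 h 57 min; less 30 min break → 10 h 27 min
Tue: 06:26–16:22 = 9 h 56 min; less 30 min break → 9 h 26 min
Wed: 06:37–17:10 = 10 h 33 min; less 30 min break → 10 h 3 min
Thu: 08:53–17:35 = 8 h 42 min; less 30 min break → 8 h 12 min
Fri: 06:05–14:02 = 7 h 57 min; less 30 min break → 7 h 27 min
Total worked: 45 h 35 min = 45.58 h.
Threshold 37.5 h → overtime 8 h 5 min, regular 37 h 30 min.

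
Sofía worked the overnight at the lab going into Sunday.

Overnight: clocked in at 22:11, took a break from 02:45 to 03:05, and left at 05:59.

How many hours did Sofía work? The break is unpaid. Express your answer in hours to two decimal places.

Overnight: 22:11 → midnight = 1 h 49 min; midnight → 05:59 = 5 h 59 min; span 7 h 48 min; less 20 min break → 7 h 28 min

7.47 hours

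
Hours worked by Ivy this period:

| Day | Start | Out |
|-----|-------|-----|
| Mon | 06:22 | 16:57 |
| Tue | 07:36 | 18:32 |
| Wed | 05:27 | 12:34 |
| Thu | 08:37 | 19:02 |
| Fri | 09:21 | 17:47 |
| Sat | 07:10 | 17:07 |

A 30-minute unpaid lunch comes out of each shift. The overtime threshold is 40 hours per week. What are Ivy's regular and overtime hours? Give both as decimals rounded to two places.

Mon: 06:22–16:57 = 10 h 35 min; less 30 min break → 10 h 5 min
Tue: 07:36–18:32 = 10 h 56 min; less 30 min break → 10 h 26 min
Wed: 05:27–12:34 = 7 h 7 min; less 30 min break → 6 h 37 min
Thu: 08:37–19:02 = 10 h 25 min; less 30 min break → 9 h 55 min
Fri: 09:21–17:47 = 8 h 26 min; less 30 min break → 7 h 56 min
Sat: 07:10–17:07 = 9 h 57 min; less 30 min break → 9 h 27 min
Total worked: 54 h 26 min = 54.43 h.
Threshold 40 h → overtime 14 h 26 min, regular 40 h 0 min.

Regular 40.00 hours, overtime 14.43 hours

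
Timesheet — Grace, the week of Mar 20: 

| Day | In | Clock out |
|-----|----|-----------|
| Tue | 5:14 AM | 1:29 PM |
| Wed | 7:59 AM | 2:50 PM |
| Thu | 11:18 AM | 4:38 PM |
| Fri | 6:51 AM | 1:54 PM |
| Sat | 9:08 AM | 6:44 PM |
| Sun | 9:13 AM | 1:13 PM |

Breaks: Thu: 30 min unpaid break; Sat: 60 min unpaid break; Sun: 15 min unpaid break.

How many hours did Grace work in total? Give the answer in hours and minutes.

39 h 20 min

Tue: 5:14 AM–1:29 PM = 8 h 15 min
Wed: 7:59 AM–2:50 PM = 6 h 51 min
Thu: 11:18 AM–4:38 PM = 5 h 20 min; less 30 min break → 4 h 50 min
Fri: 6:51 AM–1:54 PM = 7 h 3 min
Sat: 9:08 AM–6:44 PM = 9 h 36 min; less 60 min break → 8 h 36 min
Sun: 9:13 AM–1:13 PM = 4 h 0 min; less 15 min break → 3 h 45 min
Total: 8 h 15 min + 6 h 51 min + 4 h 50 min + 7 h 3 min + 8 h 36 min + 3 h 45 min = 39 h 20 min.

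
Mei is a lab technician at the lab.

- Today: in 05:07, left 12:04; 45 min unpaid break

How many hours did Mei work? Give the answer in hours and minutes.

6 h 12 min

Today: 05:07–12:04 = 6 h 57 min; less 45 min break → 6 h 12 min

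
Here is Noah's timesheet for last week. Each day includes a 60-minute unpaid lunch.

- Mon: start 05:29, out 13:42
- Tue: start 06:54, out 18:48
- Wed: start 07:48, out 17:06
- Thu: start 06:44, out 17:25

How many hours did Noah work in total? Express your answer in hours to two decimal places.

36.10 hours

Mon: 05:29–13:42 = 8 h 13 min; less 60 min break → 7 h 13 min
Tue: 06:54–18:48 = 11 h 54 min; less 60 min break → 10 h 54 min
Wed: 07:48–17:06 = 9 h 18 min; less 60 min break → 8 h 18 min
Thu: 06:44–17:25 = 10 h 41 min; less 60 min break → 9 h 41 min
Total: 7 h 13 min + 10 h 54 min + 8 h 18 min + 9 h 41 min = 36 h 6 min.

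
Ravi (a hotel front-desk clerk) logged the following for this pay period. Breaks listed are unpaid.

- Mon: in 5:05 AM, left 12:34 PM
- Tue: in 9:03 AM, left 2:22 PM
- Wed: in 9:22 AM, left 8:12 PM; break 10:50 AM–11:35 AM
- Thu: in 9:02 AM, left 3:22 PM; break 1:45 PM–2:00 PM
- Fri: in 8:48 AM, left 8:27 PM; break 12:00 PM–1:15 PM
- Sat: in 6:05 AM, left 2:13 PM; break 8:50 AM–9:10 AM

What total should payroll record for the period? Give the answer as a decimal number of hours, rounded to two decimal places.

Mon: 5:05 AM–12:34 PM = 7 h 29 min
Tue: 9:03 AM–2:22 PM = 5 h 19 min
Wed: 9:22 AM–8:12 PM = 10 h 50 min; less 45 min break → 10 h 5 min
Thu: 9:02 AM–3:22 PM = 6 h 20 min; less 15 min break → 6 h 5 min
Fri: 8:48 AM–8:27 PM = 11 h 39 min; less 75 min break → 10 h 24 min
Sat: 6:05 AM–2:13 PM = 8 h 8 min; less 20 min break → 7 h 48 min
Total: 7 h 29 min + 5 h 19 min + 10 h 5 min + 6 h 5 min + 10 h 24 min + 7 h 48 min = 47 h 10 min.

47.17 hours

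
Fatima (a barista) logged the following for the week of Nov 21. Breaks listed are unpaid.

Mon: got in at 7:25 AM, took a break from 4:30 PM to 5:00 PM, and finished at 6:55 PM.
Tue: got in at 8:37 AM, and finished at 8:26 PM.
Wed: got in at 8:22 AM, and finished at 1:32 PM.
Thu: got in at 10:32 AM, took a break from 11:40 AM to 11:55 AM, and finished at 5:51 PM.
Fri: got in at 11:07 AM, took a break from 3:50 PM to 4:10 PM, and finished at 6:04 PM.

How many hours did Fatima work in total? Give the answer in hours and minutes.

41 h 40 min

Mon: 7:25 AM–6:55 PM = 11 h 30 min; less 30 min break → 11 h 0 min
Tue: 8:37 AM–8:26 PM = 11 h 49 min
Wed: 8:22 AM–1:32 PM = 5 h 10 min
Thu: 10:32 AM–5:51 PM = 7 h 19 min; less 15 min break → 7 h 4 min
Fri: 11:07 AM–6:04 PM = 6 h 57 min; less 20 min break → 6 h 37 min
Total: 11 h 0 min + 11 h 49 min + 5 h 10 min + 7 h 4 min + 6 h 37 min = 41 h 40 min.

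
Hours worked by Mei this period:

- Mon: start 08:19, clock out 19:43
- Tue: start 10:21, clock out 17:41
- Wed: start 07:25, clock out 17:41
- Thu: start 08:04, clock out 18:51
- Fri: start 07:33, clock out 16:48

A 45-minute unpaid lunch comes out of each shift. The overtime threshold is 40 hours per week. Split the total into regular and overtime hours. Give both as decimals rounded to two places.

Mon: 08:19–19:43 = 11 h 24 min; less 45 min break → 10 h 39 min
Tue: 10:21–17:41 = 7 h 20 min; less 45 min break → 6 h 35 min
Wed: 07:25–17:41 = 10 h 16 min; less 45 min break → 9 h 31 min
Thu: 08:04–18:51 = 10 h 47 min; less 45 min break → 10 h 2 min
Fri: 07:33–16:48 = 9 h 15 min; less 45 min break → 8 h 30 min
Total worked: 45 h 17 min = 45.28 h.
Threshold 40 h → overtime 5 h 17 min, regular 40 h 0 min.

Regular 40.00 hours, overtime 5.28 hours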